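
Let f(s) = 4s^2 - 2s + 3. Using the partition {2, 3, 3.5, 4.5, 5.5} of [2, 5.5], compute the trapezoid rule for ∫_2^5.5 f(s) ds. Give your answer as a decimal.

Subinterval widths: 1, 0.5, 1, 1.
f(2) = 15, f(3) = 33, f(3.5) = 45, f(4.5) = 75, f(5.5) = 113.
On each subinterval the trapezoid contributes (Δs_i/2)·[f(s_{i-1}) + f(s_i)].
Sum = 197.5.

197.5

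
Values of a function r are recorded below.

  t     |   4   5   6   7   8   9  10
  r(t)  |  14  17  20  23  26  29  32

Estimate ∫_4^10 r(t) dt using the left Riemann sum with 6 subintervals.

Δt = 1.
Sum = 1·[14 + 17 + 20 + 23 + 26 + 29] = 129.

129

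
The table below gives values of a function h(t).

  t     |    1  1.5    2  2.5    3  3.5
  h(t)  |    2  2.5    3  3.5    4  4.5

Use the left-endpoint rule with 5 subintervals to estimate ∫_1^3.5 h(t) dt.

Δt = 0.5.
Sum = 0.5·[2 + 2.5 + 3 + 3.5 + 4] = 7.5.

7.5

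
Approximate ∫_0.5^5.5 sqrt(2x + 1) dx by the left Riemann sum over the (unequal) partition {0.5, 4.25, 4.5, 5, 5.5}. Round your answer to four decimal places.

9.3133

Subinterval widths: 3.75, 0.25, 0.5, 0.5.
Left endpoints: 0.5, 4.25, 4.5, 5.
f(0.5) ≈ 1.4142, f(4.25) ≈ 3.0822, f(4.5) ≈ 3.1623, f(5) ≈ 3.3166.
Sum = Σ Δx_i · f(x_i).
Sum ≈ 9.3133.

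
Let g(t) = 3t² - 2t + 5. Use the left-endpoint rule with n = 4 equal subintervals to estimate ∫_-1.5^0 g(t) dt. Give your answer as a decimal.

Δt = (0 − (-1.5))/4 = 0.375.
Left endpoints: -1.5, -1.125, -0.75, -0.375.
g(-1.5) = 14.75, g(-1.125) = 11.046875, g(-0.75) = 8.1875, g(-0.375) = 6.171875.
Sum = Δt · [g(-1.5) + g(-1.125) + g(-0.75) + g(-0.375)].
Sum = 15.05859375.

15.05859375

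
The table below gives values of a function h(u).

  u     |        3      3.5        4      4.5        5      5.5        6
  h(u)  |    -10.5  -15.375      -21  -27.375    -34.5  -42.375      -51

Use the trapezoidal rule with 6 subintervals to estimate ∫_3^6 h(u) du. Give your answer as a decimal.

-85.6875

Δu = 0.5.
T_6 = (0.5/2)·[(-10.5) + 2·(-15.375) + 2·(-21) + 2·(-27.375) + 2·(-34.5) + 2·(-42.375) + (-51)] = -85.6875.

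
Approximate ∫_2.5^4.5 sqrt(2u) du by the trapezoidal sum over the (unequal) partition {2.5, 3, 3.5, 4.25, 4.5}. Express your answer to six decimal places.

5.270094

Subinterval widths: 0.5, 0.5, 0.75, 0.25.
f(2.5) ≈ 2.236068, f(3) ≈ 2.449490, f(3.5) ≈ 2.645751, f(4.25) ≈ 2.915476, f(4.5) ≈ 3.000000.
On each subinterval the trapezoid contributes (Δu_i/2)·[f(u_{i-1}) + f(u_i)].
Sum ≈ 5.270094.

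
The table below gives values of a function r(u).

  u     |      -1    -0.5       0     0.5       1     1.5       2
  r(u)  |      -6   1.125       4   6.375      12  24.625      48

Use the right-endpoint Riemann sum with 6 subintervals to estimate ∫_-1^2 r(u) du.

48.0625

Δu = 0.5.
Sum = 0.5·[1.125 + 4 + 6.375 + 12 + 24.625 + 48] = 48.0625.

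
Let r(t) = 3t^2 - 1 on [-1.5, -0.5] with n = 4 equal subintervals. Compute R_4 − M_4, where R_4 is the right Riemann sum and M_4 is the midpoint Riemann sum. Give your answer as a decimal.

R_4 = 1.53125.
M_4 = 2.234375.
R_4 − M_4 = -0.703125.

-0.703125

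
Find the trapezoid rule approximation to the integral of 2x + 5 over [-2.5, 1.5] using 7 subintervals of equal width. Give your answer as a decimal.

Δx = (1.5 − (-2.5))/7 = 4/7.
f(-2.5) = 0, f(-27/14) = 8/7, f(-19/14) = 16/7, f(-11/14) = 24/7, f(-3/14) = 32/7, f(5/14) = 40/7, f(13/14) = 48/7, f(1.5) = 8.
T_7 = (Δx/2)·[f(x_0) + 2f(x_1) + ... + 2f(x_{6}) + f(x_7)].
Sum = 16.

16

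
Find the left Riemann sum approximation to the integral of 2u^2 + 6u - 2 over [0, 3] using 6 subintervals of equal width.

Δu = (3 − 0)/6 = 0.5.
Left endpoints: 0, 0.5, 1, 1.5, 2, 2.5.
f(0) = -2, f(0.5) = 1.5, f(1) = 6, f(1.5) = 11.5, f(2) = 18, f(2.5) = 25.5.
Sum = Δu · [f(0) + f(0.5) + f(1) + ...].
Sum = 30.25.

30.25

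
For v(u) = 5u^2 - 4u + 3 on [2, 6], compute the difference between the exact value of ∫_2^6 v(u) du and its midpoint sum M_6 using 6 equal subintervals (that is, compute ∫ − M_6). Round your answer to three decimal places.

Exact integral: ∫_2^6 v(u) du ≈ 294.66667.
M_6 ≈ 293.92593.
Error ≈ 294.66667 − 293.92593 ≈ 0.741.

0.741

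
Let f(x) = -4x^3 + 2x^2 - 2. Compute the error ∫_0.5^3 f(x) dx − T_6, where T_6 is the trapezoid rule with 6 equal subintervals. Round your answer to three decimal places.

1.374

Exact integral: ∫_0.5^3 f(x) dx ≈ -68.02083.
T_6 ≈ -69.39525.
Error ≈ -68.02083 − (-69.39525) ≈ 1.374.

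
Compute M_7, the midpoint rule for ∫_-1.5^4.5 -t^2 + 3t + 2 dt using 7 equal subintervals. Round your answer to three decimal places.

Δt = (4.5 − (-1.5))/7 = 6/7.
Midpoints: -15/14, -3/14, 9/14, 1.5, 33/14, 45/14, 57/14.
f(-15/14) = -463/196, f(-3/14) = 257/196, f(9/14) = 689/196, f(1.5) = 4.25, f(33/14) = 689/196, f(45/14) = 257/196, f(57/14) = -463/196.
Sum = Δt · [f(-15/14) + f(-3/14) + f(9/14) + ...].
Sum ≈ 7.867.

7.867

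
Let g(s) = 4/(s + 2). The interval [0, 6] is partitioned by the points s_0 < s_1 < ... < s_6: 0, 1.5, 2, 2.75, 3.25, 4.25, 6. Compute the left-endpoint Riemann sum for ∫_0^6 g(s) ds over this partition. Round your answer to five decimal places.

Subinterval widths: 1.5, 0.5, 0.75, 0.5, 1, 1.75.
Left endpoints: 0, 1.5, 2, 2.75, 3.25, 4.25.
g(0) = 2, g(1.5) = 8/7, g(2) = 1, g(2.75) = 16/19, g(3.25) = 16/21, g(4.25) = 0.64.
Sum = Σ Δs_i · g(s_i).
Sum ≈ 6.62439.

6.62439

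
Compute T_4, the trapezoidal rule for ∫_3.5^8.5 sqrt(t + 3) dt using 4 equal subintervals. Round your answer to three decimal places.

14.945

Δt = (8.5 − 3.5)/4 = 1.25.
f(3.5) ≈ 2.550, f(4.75) ≈ 2.784, f(6) ≈ 3.000, f(7.25) ≈ 3.202, f(8.5) ≈ 3.391.
T_4 = (Δt/2)·[f(t_0) + 2f(t_1) + 2f(t_2) + 2f(t_3) + f(t_4)].
Sum ≈ 14.945.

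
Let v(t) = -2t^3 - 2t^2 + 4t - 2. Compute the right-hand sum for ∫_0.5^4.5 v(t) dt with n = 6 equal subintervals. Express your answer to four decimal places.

Δt = (4.5 − 0.5)/6 = 2/3.
Right endpoints: 7/6, 11/6, 2.5, 19/6, 23/6, 4.5.
v(7/6) = -349/108, v(11/6) = -1481/108, v(2.5) = -35.75, v(19/6) = -7873/108, v(23/6) = -13901/108, v(4.5) = -206.75.
Sum = Δt · [v(7/6) + v(11/6) + v(2.5) + ...].
Sum ≈ -307.3704.

-307.3704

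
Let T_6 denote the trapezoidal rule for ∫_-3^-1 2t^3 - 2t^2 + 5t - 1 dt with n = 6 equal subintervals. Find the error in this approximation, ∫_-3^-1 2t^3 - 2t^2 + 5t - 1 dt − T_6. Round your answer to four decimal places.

Exact integral: ∫_-3^-1 f(t) dt ≈ -79.333333.
T_6 ≈ -79.851852.
Error ≈ -79.333333 − (-79.851852) ≈ 0.5185.

0.5185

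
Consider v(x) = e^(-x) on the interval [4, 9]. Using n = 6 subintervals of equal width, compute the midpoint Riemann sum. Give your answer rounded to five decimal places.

Δx = (9 − 4)/6 = 5/6.
Midpoints: 53/12, 5.25, 73/12, 83/12, 7.75, 103/12.
v(53/12) ≈ 0.01207, v(5.25) ≈ 0.00525, v(73/12) ≈ 0.00228, v(83/12) ≈ 0.00099, v(7.75) ≈ 0.00043, v(103/12) ≈ 0.00019.
Sum = Δx · [v(53/12) + v(5.25) + v(73/12) + ...].
Sum ≈ 0.01768.

0.01768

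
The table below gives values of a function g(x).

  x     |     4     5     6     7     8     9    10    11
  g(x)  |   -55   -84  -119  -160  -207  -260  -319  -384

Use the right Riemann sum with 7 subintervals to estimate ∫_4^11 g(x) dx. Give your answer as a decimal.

-1533

Δx = 1.
Sum = 1·[(-84) + (-119) + (-160) + (-207) + (-260) + (-319) + (-384)] = -1533.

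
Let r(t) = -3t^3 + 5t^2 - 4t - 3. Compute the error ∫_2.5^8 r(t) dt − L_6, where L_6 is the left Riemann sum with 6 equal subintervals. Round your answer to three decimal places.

-527.712

Exact integral: ∫_2.5^8 r(t) dt ≈ -2347.41146.
L_6 ≈ -1819.69951.
Error ≈ -2347.41146 − (-1819.69951) ≈ -527.712.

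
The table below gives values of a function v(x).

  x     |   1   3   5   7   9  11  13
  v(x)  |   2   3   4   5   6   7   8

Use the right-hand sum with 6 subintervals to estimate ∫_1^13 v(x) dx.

66

Δx = 2.
Sum = 2·[3 + 4 + 5 + 6 + 7 + 8] = 66.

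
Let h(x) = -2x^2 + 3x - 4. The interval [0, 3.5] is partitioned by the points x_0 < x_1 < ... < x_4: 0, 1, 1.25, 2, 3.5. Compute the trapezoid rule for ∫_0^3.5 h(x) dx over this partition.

Subinterval widths: 1, 0.25, 0.75, 1.5.
h(0) = -4, h(1) = -3, h(1.25) = -3.375, h(2) = -6, h(3.5) = -18.
On each subinterval the trapezoid contributes (Δx_i/2)·[h(x_{i-1}) + h(x_i)].
Sum = -25.8125.

-25.8125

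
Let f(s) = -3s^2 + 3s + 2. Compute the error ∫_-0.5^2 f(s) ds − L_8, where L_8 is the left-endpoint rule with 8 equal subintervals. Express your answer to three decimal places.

-0.464

Exact integral: ∫_-0.5^2 f(s) ds = 2.5.
L_8 ≈ 2.96387.
Error ≈ 2.5 − 2.96387 ≈ -0.464.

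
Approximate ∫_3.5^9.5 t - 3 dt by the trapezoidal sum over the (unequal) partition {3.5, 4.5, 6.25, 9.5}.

21

Subinterval widths: 1, 1.75, 3.25.
f(3.5) = 0.5, f(4.5) = 1.5, f(6.25) = 3.25, f(9.5) = 6.5.
On each subinterval the trapezoid contributes (Δt_i/2)·[f(t_{i-1}) + f(t_i)].
Sum = 21.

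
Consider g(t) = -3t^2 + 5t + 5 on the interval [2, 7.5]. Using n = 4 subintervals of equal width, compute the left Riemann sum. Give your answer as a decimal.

-172.08984375

Δt = (7.5 − 2)/4 = 1.375.
Left endpoints: 2, 3.375, 4.75, 6.125.
g(2) = 3, g(3.375) = -12.296875, g(4.75) = -38.9375, g(6.125) = -76.921875.
Sum = Δt · [g(2) + g(3.375) + g(4.75) + g(6.125)].
Sum = -172.08984375.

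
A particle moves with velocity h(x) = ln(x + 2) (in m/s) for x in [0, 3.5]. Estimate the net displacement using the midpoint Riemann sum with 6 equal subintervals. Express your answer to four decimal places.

Δx = (3.5 − 0)/6 = 7/12.
Midpoints: 7/24, 0.875, 35/24, 49/24, 2.625, 77/24.
h(7/24) ≈ 0.8293, h(0.875) ≈ 1.0561, h(35/24) ≈ 1.2408, h(49/24) ≈ 1.3967, h(2.625) ≈ 1.5315, h(77/24) ≈ 1.6503.
Sum = Δx · [h(7/24) + h(0.875) + h(35/24) + ...].
Sum ≈ 4.4943.

4.4943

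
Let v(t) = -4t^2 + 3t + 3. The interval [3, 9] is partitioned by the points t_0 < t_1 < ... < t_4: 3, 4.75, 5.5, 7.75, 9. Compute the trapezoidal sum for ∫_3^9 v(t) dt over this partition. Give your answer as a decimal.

-822.75

Subinterval widths: 1.75, 0.75, 2.25, 1.25.
v(3) = -24, v(4.75) = -73, v(5.5) = -101.5, v(7.75) = -214, v(9) = -294.
On each subinterval the trapezoid contributes (Δt_i/2)·[v(t_{i-1}) + v(t_i)].
Sum = -822.75.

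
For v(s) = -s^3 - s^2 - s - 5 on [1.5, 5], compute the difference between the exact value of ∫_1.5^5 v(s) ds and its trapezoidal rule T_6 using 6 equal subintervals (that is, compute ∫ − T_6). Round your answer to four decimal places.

2.1338

Exact integral: ∫_1.5^5 v(s) ds ≈ -224.401042.
T_6 ≈ -226.534867.
Error ≈ -224.401042 − (-226.534867) ≈ 2.1338.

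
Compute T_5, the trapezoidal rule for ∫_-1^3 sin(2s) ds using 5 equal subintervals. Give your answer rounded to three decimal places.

Δs = (3 − (-1))/5 = 0.8.
f(-1) ≈ -0.909, f(-0.2) ≈ -0.389, f(0.6) ≈ 0.932, f(1.4) ≈ 0.335, f(2.2) ≈ -0.952, f(3) ≈ -0.279.
T_5 = (Δs/2)·[f(s_0) + 2f(s_1) + ... + 2f(s_{4}) + f(s_5)].
Sum ≈ -0.535.

-0.535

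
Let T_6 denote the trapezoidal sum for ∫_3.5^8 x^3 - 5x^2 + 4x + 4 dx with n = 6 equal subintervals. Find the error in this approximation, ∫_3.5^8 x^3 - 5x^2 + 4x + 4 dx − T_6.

Exact integral: ∫_3.5^8 f(x) dx = 326.109375.
T_6 = 331.27734375.
Error = 326.109375 − 331.27734375 = -5.16796875.

-5.16796875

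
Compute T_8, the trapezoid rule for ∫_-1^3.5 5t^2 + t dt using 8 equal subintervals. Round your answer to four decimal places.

Δt = (3.5 − (-1))/8 = 0.5625.
f(-1) = 4, f(-0.4375) = 0.51953125, f(0.125) = 0.203125, f(0.6875) = 3.05078125, f(1.25) = 9.0625, f(1.8125) = 18.23828125, f(2.375) = 30.578125, f(2.9375) = 46.08203125, f(3.5) = 64.75.
T_8 = (Δt/2)·[f(t_0) + 2f(t_1) + ... + 2f(t_{7}) + f(t_8)].
Sum ≈ 79.9365.

79.9365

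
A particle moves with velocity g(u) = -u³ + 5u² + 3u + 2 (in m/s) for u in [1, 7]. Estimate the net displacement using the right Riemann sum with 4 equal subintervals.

-24.75

Δu = (7 − 1)/4 = 1.5.
Right endpoints: 2.5, 4, 5.5, 7.
g(2.5) = 25.125, g(4) = 30, g(5.5) = 3.375, g(7) = -75.
Sum = Δu · [g(2.5) + g(4) + g(5.5) + g(7)].
Sum = -24.75.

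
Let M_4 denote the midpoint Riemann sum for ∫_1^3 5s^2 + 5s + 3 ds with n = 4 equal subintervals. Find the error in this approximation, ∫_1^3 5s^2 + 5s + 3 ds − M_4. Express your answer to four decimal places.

Exact integral: ∫_1^3 f(s) ds ≈ 69.333333.
M_4 = 69.125.
Error ≈ 69.333333 − 69.125 ≈ 0.2083.

0.2083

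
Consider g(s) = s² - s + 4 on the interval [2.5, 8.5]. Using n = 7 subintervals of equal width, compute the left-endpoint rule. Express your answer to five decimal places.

165.52041

Δs = (8.5 − 2.5)/7 = 6/7.
Left endpoints: 2.5, 47/14, 59/14, 71/14, 83/14, 95/14, 107/14.
g(2.5) = 7.75, g(47/14) = 2335/196, g(59/14) = 3439/196, g(71/14) = 4831/196, g(83/14) = 6511/196, g(95/14) = 8479/196, g(107/14) = 10735/196.
Sum = Δs · [g(2.5) + g(47/14) + g(59/14) + ...].
Sum ≈ 165.52041.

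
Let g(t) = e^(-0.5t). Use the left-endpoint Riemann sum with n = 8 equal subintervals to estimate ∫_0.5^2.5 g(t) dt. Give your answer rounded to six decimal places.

Δt = (2.5 − 0.5)/8 = 0.25.
Left endpoints: 0.5, 0.75, 1, 1.25, 1.5, 1.75, 2, 2.25.
g(0.5) ≈ 0.778801, g(0.75) ≈ 0.687289, g(1) ≈ 0.606531, g(1.25) ≈ 0.535261, g(1.5) ≈ 0.472367, g(1.75) ≈ 0.416862, g(2) ≈ 0.367879, g(2.25) ≈ 0.324652.
Sum = Δt · [g(0.5) + g(0.75) + g(1) + ...].
Sum ≈ 1.047411.

1.047411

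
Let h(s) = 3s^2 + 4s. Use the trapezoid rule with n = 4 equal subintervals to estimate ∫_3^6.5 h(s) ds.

Δs = (6.5 − 3)/4 = 0.875.
h(3) = 39, h(3.875) = 60.546875, h(4.75) = 86.6875, h(5.625) = 117.421875, h(6.5) = 152.75.
T_4 = (Δs/2)·[h(s_0) + 2h(s_1) + 2h(s_2) + 2h(s_3) + h(s_4)].
Sum = 315.46484375.

315.46484375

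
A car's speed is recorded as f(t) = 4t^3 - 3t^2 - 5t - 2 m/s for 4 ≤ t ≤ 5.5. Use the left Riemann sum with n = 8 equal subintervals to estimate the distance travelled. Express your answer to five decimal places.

484.85742

Δt = (5.5 − 4)/8 = 0.1875.
Left endpoints: 4, 4.1875, 4.375, 4.5625, 4.75, 4.9375, 5.125, 5.3125.
f(4) = 186, f(4.1875) = 223407/1024, f(4.375) = 253.6640625, f(4.5625) = 299661/1024, f(4.75) = 335.25, f(4.9375) = 390819/1024, f(5.125) = 432.0234375, f(5.3125) = 498177/1024.
Sum = Δt · [f(4) + f(4.1875) + f(4.375) + ...].
Sum ≈ 484.85742.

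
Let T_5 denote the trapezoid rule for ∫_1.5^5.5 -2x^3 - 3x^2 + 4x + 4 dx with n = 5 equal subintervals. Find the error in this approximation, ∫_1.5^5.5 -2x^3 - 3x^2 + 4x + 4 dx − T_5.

10.24

Exact integral: ∫_1.5^5.5 f(x) dx = -546.
T_5 = -556.24.
Error = -546 − (-556.24) = 10.24.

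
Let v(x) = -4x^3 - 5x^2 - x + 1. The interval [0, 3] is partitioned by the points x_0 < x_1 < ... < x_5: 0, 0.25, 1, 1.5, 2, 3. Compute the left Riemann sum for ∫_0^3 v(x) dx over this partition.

-69.59375

Subinterval widths: 0.25, 0.75, 0.5, 0.5, 1.
Left endpoints: 0, 0.25, 1, 1.5, 2.
v(0) = 1, v(0.25) = 0.375, v(1) = -9, v(1.5) = -25.25, v(2) = -53.
Sum = Σ Δx_i · v(x_i).
Sum = -69.59375.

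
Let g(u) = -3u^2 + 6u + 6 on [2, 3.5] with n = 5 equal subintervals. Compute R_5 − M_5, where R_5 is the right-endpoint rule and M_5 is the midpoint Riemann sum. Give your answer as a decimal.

R_5 = -3.555.
M_5 = -1.09125.
R_5 − M_5 = -2.46375.

-2.46375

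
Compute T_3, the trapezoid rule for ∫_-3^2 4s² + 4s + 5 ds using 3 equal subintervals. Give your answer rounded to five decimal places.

70.92593

Δs = (2 − (-3))/3 = 5/3.
f(-3) = 29, f(-4/3) = 61/9, f(1/3) = 61/9, f(2) = 29.
T_3 = (Δs/2)·[f(s_0) + 2f(s_1) + 2f(s_2) + f(s_3)].
Sum ≈ 70.92593.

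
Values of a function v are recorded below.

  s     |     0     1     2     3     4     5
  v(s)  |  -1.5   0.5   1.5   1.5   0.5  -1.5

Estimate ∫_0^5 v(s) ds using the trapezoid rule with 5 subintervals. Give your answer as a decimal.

2.5

Δs = 1.
T_5 = (1/2)·[(-1.5) + 2·0.5 + 2·1.5 + 2·1.5 + 2·0.5 + (-1.5)] = 2.5.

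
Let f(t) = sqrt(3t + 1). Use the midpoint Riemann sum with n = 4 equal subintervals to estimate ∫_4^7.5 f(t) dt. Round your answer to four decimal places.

14.9030

Δt = (7.5 − 4)/4 = 0.875.
Midpoints: 4.4375, 5.3125, 6.1875, 7.0625.
f(4.4375) ≈ 3.7832, f(5.3125) ≈ 4.1155, f(6.1875) ≈ 4.4230, f(7.0625) ≈ 4.7104.
Sum = Δt · [f(4.4375) + f(5.3125) + f(6.1875) + f(7.0625)].
Sum ≈ 14.9030.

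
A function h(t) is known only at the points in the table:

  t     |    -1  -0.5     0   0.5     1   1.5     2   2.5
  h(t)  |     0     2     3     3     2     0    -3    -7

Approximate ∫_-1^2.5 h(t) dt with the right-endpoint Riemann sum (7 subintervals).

Δt = 0.5.
Sum = 0.5·[2 + 3 + 3 + 2 + 0 + (-3) + (-7)] = 0.

0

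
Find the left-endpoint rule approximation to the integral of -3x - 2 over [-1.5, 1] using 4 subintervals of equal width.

Δx = (1 − (-1.5))/4 = 0.625.
Left endpoints: -1.5, -0.875, -0.25, 0.375.
f(-1.5) = 2.5, f(-0.875) = 0.625, f(-0.25) = -1.25, f(0.375) = -3.125.
Sum = Δx · [f(-1.5) + f(-0.875) + f(-0.25) + f(0.375)].
Sum = -0.78125.

-0.78125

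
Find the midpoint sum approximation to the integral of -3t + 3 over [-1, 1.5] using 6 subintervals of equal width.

5.625

Δt = (1.5 − (-1))/6 = 5/12.
Midpoints: -19/24, -0.375, 1/24, 11/24, 0.875, 31/24.
f(-19/24) = 5.375, f(-0.375) = 4.125, f(1/24) = 2.875, f(11/24) = 1.625, f(0.875) = 0.375, f(31/24) = -0.875.
Sum = Δt · [f(-19/24) + f(-0.375) + f(1/24) + ...].
Sum = 5.625.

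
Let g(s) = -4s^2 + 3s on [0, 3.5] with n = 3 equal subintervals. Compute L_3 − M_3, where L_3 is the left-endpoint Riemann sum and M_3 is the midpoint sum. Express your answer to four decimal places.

L_3 ≈ -19.509259.
M_3 ≈ -37.203704.
L_3 − M_3 ≈ 17.6944.

17.6944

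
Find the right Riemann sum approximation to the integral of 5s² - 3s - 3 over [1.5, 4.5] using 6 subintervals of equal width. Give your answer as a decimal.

131.125

Δs = (4.5 − 1.5)/6 = 0.5.
Right endpoints: 2, 2.5, 3, 3.5, 4, 4.5.
f(2) = 11, f(2.5) = 20.75, f(3) = 33, f(3.5) = 47.75, f(4) = 65, f(4.5) = 84.75.
Sum = Δs · [f(2) + f(2.5) + f(3) + ...].
Sum = 131.125.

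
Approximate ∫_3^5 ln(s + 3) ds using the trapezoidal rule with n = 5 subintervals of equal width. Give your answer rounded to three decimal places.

3.884

Δs = (5 − 3)/5 = 0.4.
f(3) ≈ 1.792, f(3.4) ≈ 1.856, f(3.8) ≈ 1.917, f(4.2) ≈ 1.974, f(4.6) ≈ 2.028, f(5) ≈ 2.079.
T_5 = (Δs/2)·[f(s_0) + 2f(s_1) + ... + 2f(s_{4}) + f(s_5)].
Sum ≈ 3.884.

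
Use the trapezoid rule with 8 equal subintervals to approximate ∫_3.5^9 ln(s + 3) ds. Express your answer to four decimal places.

12.1494

Δs = (9 − 3.5)/8 = 0.6875.
f(3.5) ≈ 1.8718, f(4.1875) ≈ 1.9723, f(4.875) ≈ 2.0637, f(5.5625) ≈ 2.1474, f(6.25) ≈ 2.2246, f(6.9375) ≈ 2.2963, f(7.625) ≈ 2.3632, f(8.3125) ≈ 2.4259, f(9) ≈ 2.4849.
T_8 = (Δs/2)·[f(s_0) + 2f(s_1) + ... + 2f(s_{7}) + f(s_8)].
Sum ≈ 12.1494.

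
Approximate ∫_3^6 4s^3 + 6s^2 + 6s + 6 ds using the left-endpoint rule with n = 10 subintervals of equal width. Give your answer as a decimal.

1554.3

Δs = (6 − 3)/10 = 0.3.
Left endpoints: 3, 3.3, 3.6, 3.9, 4.2, 4.5, 4.8, 5.1, 5.4, 5.7.
f(3) = 186, f(3.3) = 234.888, f(3.6) = 291.984, f(3.9) = 357.936, f(4.2) = 433.392, f(4.5) = 519, f(4.8) = 615.408, f(5.1) = 723.264, f(5.4) = 843.216, f(5.7) = 975.912.
Sum = Δs · [f(3) + f(3.3) + f(3.6) + ...].
Sum = 1554.3.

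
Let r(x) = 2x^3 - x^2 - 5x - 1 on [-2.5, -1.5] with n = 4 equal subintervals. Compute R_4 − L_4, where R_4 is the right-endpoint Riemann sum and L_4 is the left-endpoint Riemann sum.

5.875

R_4 = -9.28125.
L_4 = -15.15625.
R_4 − L_4 = 5.875.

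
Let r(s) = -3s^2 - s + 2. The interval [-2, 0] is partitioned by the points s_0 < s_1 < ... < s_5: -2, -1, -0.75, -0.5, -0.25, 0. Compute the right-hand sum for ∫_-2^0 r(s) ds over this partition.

Subinterval widths: 1, 0.25, 0.25, 0.25, 0.25.
Right endpoints: -1, -0.75, -0.5, -0.25, 0.
r(-1) = 0, r(-0.75) = 1.0625, r(-0.5) = 1.75, r(-0.25) = 2.0625, r(0) = 2.
Sum = Σ Δs_i · r(s_i).
Sum = 1.71875.

1.71875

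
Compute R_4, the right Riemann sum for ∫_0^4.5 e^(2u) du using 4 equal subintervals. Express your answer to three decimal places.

10188.729

Δu = (4.5 − 0)/4 = 1.125.
Right endpoints: 1.125, 2.25, 3.375, 4.5.
f(1.125) ≈ 9.488, f(2.25) ≈ 90.017, f(3.375) ≈ 854.059, f(4.5) ≈ 8103.084.
Sum = Δu · [f(1.125) + f(2.25) + f(3.375) + f(4.5)].
Sum ≈ 10188.729.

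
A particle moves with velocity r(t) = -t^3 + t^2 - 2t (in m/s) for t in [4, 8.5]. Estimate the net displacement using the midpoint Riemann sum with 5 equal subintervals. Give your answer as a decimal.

-1108.4990625

Δt = (8.5 − 4)/5 = 0.9.
Midpoints: 4.45, 5.35, 6.25, 7.15, 8.05.
r(4.45) = -77.218625, r(5.35) = -135.207875, r(6.25) = -217.578125, r(7.15) = -328.703375, r(8.05) = -472.957625.
Sum = Δt · [r(4.45) + r(5.35) + r(6.25) + r(7.15) + r(8.05)].
Sum = -1108.4990625.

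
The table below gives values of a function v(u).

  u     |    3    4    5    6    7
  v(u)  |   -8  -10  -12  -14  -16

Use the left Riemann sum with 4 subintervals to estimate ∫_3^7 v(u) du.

-44

Δu = 1.
Sum = 1·[(-8) + (-10) + (-12) + (-14)] = -44.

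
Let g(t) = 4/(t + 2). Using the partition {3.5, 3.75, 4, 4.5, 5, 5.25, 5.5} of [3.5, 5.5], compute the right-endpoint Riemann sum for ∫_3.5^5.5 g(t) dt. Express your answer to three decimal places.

Subinterval widths: 0.25, 0.25, 0.5, 0.5, 0.25, 0.25.
Right endpoints: 3.75, 4, 4.5, 5, 5.25, 5.5.
g(3.75) = 16/23, g(4) = 2/3, g(4.5) = 8/13, g(5) = 4/7, g(5.25) = 16/29, g(5.5) = 8/15.
Sum = Σ Δt_i · g(t_i).
Sum ≈ 1.205.

1.205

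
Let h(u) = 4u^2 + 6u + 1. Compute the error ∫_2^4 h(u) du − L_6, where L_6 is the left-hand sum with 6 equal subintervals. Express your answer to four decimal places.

Exact integral: ∫_2^4 h(u) du ≈ 112.666667.
L_6 ≈ 102.814815.
Error ≈ 112.666667 − 102.814815 ≈ 9.8519.

9.8519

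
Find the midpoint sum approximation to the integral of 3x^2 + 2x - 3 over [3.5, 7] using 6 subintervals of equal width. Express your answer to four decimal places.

326.0773

Δx = (7 − 3.5)/6 = 7/12.
Midpoints: 91/24, 4.375, 119/24, 133/24, 6.125, 161/24.
f(91/24) = 9161/192, f(4.375) = 63.171875, f(119/24) = 80.671875, f(133/24) = 19241/192, f(6.125) = 121.796875, f(161/24) = 145.421875.
Sum = Δx · [f(91/24) + f(4.375) + f(119/24) + ...].
Sum ≈ 326.0773.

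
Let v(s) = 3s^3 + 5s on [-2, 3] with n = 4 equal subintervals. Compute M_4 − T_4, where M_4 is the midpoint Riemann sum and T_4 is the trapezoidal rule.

-8.7890625

M_4 = 58.3203125.
T_4 = 67.109375.
M_4 − T_4 = -8.7890625.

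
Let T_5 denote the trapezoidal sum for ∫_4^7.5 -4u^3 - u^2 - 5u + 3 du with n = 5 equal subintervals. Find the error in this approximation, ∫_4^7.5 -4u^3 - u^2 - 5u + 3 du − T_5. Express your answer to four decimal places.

20.0083

Exact integral: ∫_4^7.5 f(u) du ≈ -3117.479167.
T_5 = -3137.4875.
Error ≈ -3117.479167 − (-3137.4875) ≈ 20.0083.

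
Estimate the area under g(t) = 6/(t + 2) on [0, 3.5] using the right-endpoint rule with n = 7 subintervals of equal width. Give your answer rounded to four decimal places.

5.6193

Δt = (3.5 − 0)/7 = 0.5.
Right endpoints: 0.5, 1, 1.5, 2, 2.5, 3, 3.5.
g(0.5) = 2.4, g(1) = 2, g(1.5) = 12/7, g(2) = 1.5, g(2.5) = 4/3, g(3) = 1.2, g(3.5) = 12/11.
Sum = Δt · [g(0.5) + g(1) + g(1.5) + ...].
Sum ≈ 5.6193.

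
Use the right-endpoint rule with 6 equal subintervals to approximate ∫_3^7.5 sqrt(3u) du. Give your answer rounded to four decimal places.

18.3623

Δu = (7.5 − 3)/6 = 0.75.
Right endpoints: 3.75, 4.5, 5.25, 6, 6.75, 7.5.
f(3.75) ≈ 3.3541, f(4.5) ≈ 3.6742, f(5.25) ≈ 3.9686, f(6) ≈ 4.2426, f(6.75) ≈ 4.5000, f(7.5) ≈ 4.7434.
Sum = Δu · [f(3.75) + f(4.5) + f(5.25) + ...].
Sum ≈ 18.3623.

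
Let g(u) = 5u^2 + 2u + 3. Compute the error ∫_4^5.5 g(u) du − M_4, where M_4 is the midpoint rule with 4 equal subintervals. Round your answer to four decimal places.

Exact integral: ∫_4^5.5 g(u) du = 189.375.
M_4 ≈ 189.287109.
Error ≈ 189.375 − 189.287109 ≈ 0.0879.

0.0879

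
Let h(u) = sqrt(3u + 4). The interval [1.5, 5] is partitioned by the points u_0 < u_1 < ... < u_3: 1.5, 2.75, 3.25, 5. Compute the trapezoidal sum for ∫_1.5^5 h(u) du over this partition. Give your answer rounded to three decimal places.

Subinterval widths: 1.25, 0.5, 1.75.
h(1.5) ≈ 2.915, h(2.75) ≈ 3.500, h(3.25) ≈ 3.708, h(5) ≈ 4.359.
On each subinterval the trapezoid contributes (Δu_i/2)·[h(u_{i-1}) + h(u_i)].
Sum ≈ 12.870.

12.870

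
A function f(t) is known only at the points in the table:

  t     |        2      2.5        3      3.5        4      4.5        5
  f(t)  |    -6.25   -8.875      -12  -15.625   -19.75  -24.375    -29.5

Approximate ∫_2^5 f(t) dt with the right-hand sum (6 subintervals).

Δt = 0.5.
Sum = 0.5·[(-8.875) + (-12) + (-15.625) + (-19.75) + (-24.375) + (-29.5)] = -55.0625.

-55.0625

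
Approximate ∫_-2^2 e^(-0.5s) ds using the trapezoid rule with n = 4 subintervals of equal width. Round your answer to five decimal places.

Δs = (2 − (-2))/4 = 1.
f(-2) ≈ 2.71828, f(-1) ≈ 1.64872, f(0) ≈ 1.00000, f(1) ≈ 0.60653, f(2) ≈ 0.36788.
T_4 = (Δs/2)·[f(s_0) + 2f(s_1) + 2f(s_2) + 2f(s_3) + f(s_4)].
Sum ≈ 4.79833.

4.79833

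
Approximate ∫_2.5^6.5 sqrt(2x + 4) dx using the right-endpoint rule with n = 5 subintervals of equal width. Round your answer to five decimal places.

Δx = (6.5 − 2.5)/5 = 0.8.
Right endpoints: 3.3, 4.1, 4.9, 5.7, 6.5.
f(3.3) ≈ 3.25576, f(4.1) ≈ 3.49285, f(4.9) ≈ 3.71484, f(5.7) ≈ 3.92428, f(6.5) ≈ 4.12311.
Sum = Δx · [f(3.3) + f(4.1) + f(4.9) + f(5.7) + f(6.5)].
Sum ≈ 14.80867.

14.80867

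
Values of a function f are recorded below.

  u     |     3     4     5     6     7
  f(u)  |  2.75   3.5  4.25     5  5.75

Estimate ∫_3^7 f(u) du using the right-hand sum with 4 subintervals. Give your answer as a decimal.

18.5

Δu = 1.
Sum = 1·[3.5 + 4.25 + 5 + 5.75] = 18.5.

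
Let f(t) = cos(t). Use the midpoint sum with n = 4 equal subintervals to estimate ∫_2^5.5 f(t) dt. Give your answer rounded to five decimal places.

-1.66753

Δt = (5.5 − 2)/4 = 0.875.
Midpoints: 2.4375, 3.3125, 4.1875, 5.0625.
f(2.4375) ≈ -0.76220, f(3.3125) ≈ -0.98543, f(4.1875) ≈ -0.50112, f(5.0625) ≈ 0.34300.
Sum = Δt · [f(2.4375) + f(3.3125) + f(4.1875) + f(5.0625)].
Sum ≈ -1.66753.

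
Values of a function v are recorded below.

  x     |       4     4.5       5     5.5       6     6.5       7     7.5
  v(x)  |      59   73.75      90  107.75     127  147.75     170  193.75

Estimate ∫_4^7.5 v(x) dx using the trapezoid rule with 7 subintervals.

421.3125

Δx = 0.5.
T_7 = (0.5/2)·[59 + 2·73.75 + 2·90 + 2·107.75 + 2·127 + 2·147.75 + 2·170 + 193.75] = 421.3125.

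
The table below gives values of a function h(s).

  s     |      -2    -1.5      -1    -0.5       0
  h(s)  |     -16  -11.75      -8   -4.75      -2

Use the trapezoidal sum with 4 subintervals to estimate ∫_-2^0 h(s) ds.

Δs = 0.5.
T_4 = (0.5/2)·[(-16) + 2·(-11.75) + 2·(-8) + 2·(-4.75) + (-2)] = -16.75.

-16.75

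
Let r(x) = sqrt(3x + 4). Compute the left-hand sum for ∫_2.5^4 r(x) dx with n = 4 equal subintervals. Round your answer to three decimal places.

5.441

Δx = (4 − 2.5)/4 = 0.375.
Left endpoints: 2.5, 2.875, 3.25, 3.625.
r(2.5) ≈ 3.391, r(2.875) ≈ 3.553, r(3.25) ≈ 3.708, r(3.625) ≈ 3.857.
Sum = Δx · [r(2.5) + r(2.875) + r(3.25) + r(3.625)].
Sum ≈ 5.441.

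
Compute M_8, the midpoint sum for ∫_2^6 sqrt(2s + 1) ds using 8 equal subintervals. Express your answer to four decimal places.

11.8990

Δs = (6 − 2)/8 = 0.5.
Midpoints: 2.25, 2.75, 3.25, 3.75, 4.25, 4.75, 5.25, 5.75.
f(2.25) ≈ 2.3452, f(2.75) ≈ 2.5495, f(3.25) ≈ 2.7386, f(3.75) ≈ 2.9155, f(4.25) ≈ 3.0822, f(4.75) ≈ 3.2404, f(5.25) ≈ 3.3912, f(5.75) ≈ 3.5355.
Sum = Δs · [f(2.25) + f(2.75) + f(3.25) + ...].
Sum ≈ 11.8990.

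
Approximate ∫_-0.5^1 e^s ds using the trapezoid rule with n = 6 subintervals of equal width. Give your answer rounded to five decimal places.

2.12274

Δs = (1 − (-0.5))/6 = 0.25.
f(-0.5) ≈ 0.60653, f(-0.25) ≈ 0.77880, f(0) ≈ 1.00000, f(0.25) ≈ 1.28403, f(0.5) ≈ 1.64872, f(0.75) ≈ 2.11700, f(1) ≈ 2.71828.
T_6 = (Δs/2)·[f(s_0) + 2f(s_1) + ... + 2f(s_{5}) + f(s_6)].
Sum ≈ 2.12274.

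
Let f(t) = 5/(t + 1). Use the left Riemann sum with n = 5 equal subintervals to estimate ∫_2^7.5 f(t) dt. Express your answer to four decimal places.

Δt = (7.5 − 2)/5 = 1.1.
Left endpoints: 2, 3.1, 4.2, 5.3, 6.4.
f(2) = 5/3, f(3.1) = 50/41, f(4.2) = 25/26, f(5.3) = 50/63, f(6.4) = 25/37.
Sum = Δt · [f(2) + f(3.1) + f(4.2) + f(5.3) + f(6.4)].
Sum ≈ 5.8487.

5.8487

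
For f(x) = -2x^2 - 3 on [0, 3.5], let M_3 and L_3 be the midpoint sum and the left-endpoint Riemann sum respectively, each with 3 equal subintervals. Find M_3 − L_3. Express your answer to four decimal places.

M_3 ≈ -38.289352.
L_3 ≈ -26.379630.
M_3 − L_3 ≈ -11.9097.

-11.9097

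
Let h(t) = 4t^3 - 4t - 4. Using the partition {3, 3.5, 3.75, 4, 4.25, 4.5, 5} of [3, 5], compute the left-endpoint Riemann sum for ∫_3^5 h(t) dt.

Subinterval widths: 0.5, 0.25, 0.25, 0.25, 0.25, 0.5.
Left endpoints: 3, 3.5, 3.75, 4, 4.25, 4.5.
h(3) = 92, h(3.5) = 153.5, h(3.75) = 191.9375, h(4) = 236, h(4.25) = 286.0625, h(4.5) = 342.5.
Sum = Σ Δt_i · h(t_i).
Sum = 434.125.

434.125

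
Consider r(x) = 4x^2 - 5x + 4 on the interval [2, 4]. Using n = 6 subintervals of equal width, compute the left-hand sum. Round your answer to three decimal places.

Δx = (4 − 2)/6 = 1/3.
Left endpoints: 2, 7/3, 8/3, 3, 10/3, 11/3.
r(2) = 10, r(7/3) = 127/9, r(8/3) = 172/9, r(3) = 25, r(10/3) = 286/9, r(11/3) = 355/9.
Sum = Δx · [r(2) + r(7/3) + r(8/3) + ...].
Sum ≈ 46.481.

46.481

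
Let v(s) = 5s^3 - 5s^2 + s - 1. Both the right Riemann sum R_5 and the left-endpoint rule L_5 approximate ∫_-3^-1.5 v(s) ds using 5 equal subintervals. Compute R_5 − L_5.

46.0125

R_5 = -117.0375.
L_5 = -163.05.
R_5 − L_5 = 46.0125.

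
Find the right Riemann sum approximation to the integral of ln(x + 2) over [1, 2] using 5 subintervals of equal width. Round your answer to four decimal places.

Δx = (2 − 1)/5 = 0.2.
Right endpoints: 1.2, 1.4, 1.6, 1.8, 2.
f(1.2) ≈ 1.1632, f(1.4) ≈ 1.2238, f(1.6) ≈ 1.2809, f(1.8) ≈ 1.3350, f(2) ≈ 1.3863.
Sum = Δx · [f(1.2) + f(1.4) + f(1.6) + f(1.8) + f(2)].
Sum ≈ 1.2778.

1.2778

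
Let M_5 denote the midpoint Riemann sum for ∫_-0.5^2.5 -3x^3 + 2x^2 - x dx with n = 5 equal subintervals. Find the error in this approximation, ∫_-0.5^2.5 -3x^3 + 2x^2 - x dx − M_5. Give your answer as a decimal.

Exact integral: ∫_-0.5^2.5 f(x) dx = -21.75.
M_5 = -21.12.
Error = -21.75 − (-21.12) = -0.63.

-0.63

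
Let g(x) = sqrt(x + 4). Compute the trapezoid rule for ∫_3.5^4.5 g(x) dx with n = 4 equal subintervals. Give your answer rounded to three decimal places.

2.828

Δx = (4.5 − 3.5)/4 = 0.25.
g(3.5) ≈ 2.739, g(3.75) ≈ 2.784, g(4) ≈ 2.828, g(4.25) ≈ 2.872, g(4.5) ≈ 2.915.
T_4 = (Δx/2)·[g(x_0) + 2g(x_1) + 2g(x_2) + 2g(x_3) + g(x_4)].
Sum ≈ 2.828.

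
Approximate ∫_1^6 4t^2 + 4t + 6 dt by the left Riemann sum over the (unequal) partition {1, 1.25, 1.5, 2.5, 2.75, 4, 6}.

270.125

Subinterval widths: 0.25, 0.25, 1, 0.25, 1.25, 2.
Left endpoints: 1, 1.25, 1.5, 2.5, 2.75, 4.
f(1) = 14, f(1.25) = 17.25, f(1.5) = 21, f(2.5) = 41, f(2.75) = 47.25, f(4) = 86.
Sum = Σ Δt_i · f(t_i).
Sum = 270.125.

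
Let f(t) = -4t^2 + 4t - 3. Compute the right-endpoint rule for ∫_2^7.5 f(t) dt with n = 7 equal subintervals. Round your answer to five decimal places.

-539.56122

Δt = (7.5 − 2)/7 = 11/14.
Right endpoints: 39/14, 25/7, 61/14, 36/7, 83/14, 47/7, 7.5.
f(39/14) = -1122/49, f(25/7) = -1947/49, f(61/14) = -3014/49, f(36/7) = -4323/49, f(83/14) = -5874/49, f(47/7) = -7667/49, f(7.5) = -198.
Sum = Δt · [f(39/14) + f(25/7) + f(61/14) + ...].
Sum ≈ -539.56122.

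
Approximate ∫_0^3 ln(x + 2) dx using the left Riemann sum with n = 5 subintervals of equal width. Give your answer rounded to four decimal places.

3.3770

Δx = (3 − 0)/5 = 0.6.
Left endpoints: 0, 0.6, 1.2, 1.8, 2.4.
f(0) ≈ 0.6931, f(0.6) ≈ 0.9555, f(1.2) ≈ 1.1632, f(1.8) ≈ 1.3350, f(2.4) ≈ 1.4816.
Sum = Δx · [f(0) + f(0.6) + f(1.2) + f(1.8) + f(2.4)].
Sum ≈ 3.3770.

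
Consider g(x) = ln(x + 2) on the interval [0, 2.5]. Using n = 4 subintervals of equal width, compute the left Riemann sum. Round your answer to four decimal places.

Δx = (2.5 − 0)/4 = 0.625.
Left endpoints: 0, 0.625, 1.25, 1.875.
g(0) ≈ 0.6931, g(0.625) ≈ 0.9651, g(1.25) ≈ 1.1787, g(1.875) ≈ 1.3545.
Sum = Δx · [g(0) + g(0.625) + g(1.25) + g(1.875)].
Sum ≈ 2.6196.

2.6196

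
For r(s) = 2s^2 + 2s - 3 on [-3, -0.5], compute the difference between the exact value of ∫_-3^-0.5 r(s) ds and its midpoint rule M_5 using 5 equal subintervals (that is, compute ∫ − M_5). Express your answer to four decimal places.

Exact integral: ∫_-3^-0.5 r(s) ds ≈ 1.666667.
M_5 = 1.5625.
Error ≈ 1.666667 − 1.5625 ≈ 0.1042.

0.1042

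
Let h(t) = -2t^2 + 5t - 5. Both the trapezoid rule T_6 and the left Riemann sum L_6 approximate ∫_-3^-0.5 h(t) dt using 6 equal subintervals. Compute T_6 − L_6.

6.25

T_6 ≈ -52.436343.
L_6 ≈ -58.686343.
T_6 − L_6 = 6.25.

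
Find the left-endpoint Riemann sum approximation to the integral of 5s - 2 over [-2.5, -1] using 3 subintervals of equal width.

Δs = (-1 − (-2.5))/3 = 0.5.
Left endpoints: -2.5, -2, -1.5.
f(-2.5) = -14.5, f(-2) = -12, f(-1.5) = -9.5.
Sum = Δs · [f(-2.5) + f(-2) + f(-1.5)].
Sum = -18.

-18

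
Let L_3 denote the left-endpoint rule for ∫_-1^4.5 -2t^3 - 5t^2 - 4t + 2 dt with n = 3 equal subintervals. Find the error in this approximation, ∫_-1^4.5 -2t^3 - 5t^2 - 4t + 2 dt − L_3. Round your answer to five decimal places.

-229.53588

Exact integral: ∫_-1^4.5 f(t) dt ≈ -385.5729167.
L_3 ≈ -156.0370370.
Error ≈ -385.5729167 − (-156.0370370) ≈ -229.53588.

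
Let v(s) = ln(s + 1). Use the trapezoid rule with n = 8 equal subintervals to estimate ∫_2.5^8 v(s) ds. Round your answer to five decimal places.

Δs = (8 − 2.5)/8 = 0.6875.
v(2.5) ≈ 1.25276, v(3.1875) ≈ 1.43210, v(3.875) ≈ 1.58412, v(4.5625) ≈ 1.71605, v(5.25) ≈ 1.83258, v(5.9375) ≈ 1.93694, v(6.625) ≈ 2.03143, v(7.3125) ≈ 2.11776, v(8) ≈ 2.19722.
T_8 = (Δs/2)·[v(s_0) + 2v(s_1) + ... + 2v(s_{7}) + v(s_8)].
Sum ≈ 9.88349.

9.88349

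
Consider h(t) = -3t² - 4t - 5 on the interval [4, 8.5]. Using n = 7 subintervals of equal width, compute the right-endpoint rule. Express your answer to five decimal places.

-746.08163

Δt = (8.5 − 4)/7 = 9/14.
Right endpoints: 65/14, 37/7, 83/14, 46/7, 101/14, 55/7, 8.5.
h(65/14) = -17295/196, h(37/7) = -5388/49, h(83/14) = -26295/196, h(46/7) = -7881/49, h(101/14) = -37239/196, h(55/7) = -10860/49, h(8.5) = -255.75.
Sum = Δt · [h(65/14) + h(37/7) + h(83/14) + ...].
Sum ≈ -746.08163.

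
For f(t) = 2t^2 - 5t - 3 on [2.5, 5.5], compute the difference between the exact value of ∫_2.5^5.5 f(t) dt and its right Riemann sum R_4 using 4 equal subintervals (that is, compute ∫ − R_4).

-12.9375

Exact integral: ∫_2.5^5.5 f(t) dt = 31.5.
R_4 = 44.4375.
Error = 31.5 − 44.4375 = -12.9375.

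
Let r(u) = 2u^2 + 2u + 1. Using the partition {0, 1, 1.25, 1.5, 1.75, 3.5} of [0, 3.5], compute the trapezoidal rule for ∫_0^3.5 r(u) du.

46.46875

Subinterval widths: 1, 0.25, 0.25, 0.25, 1.75.
r(0) = 1, r(1) = 5, r(1.25) = 6.625, r(1.5) = 8.5, r(1.75) = 10.625, r(3.5) = 32.5.
On each subinterval the trapezoid contributes (Δu_i/2)·[r(u_{i-1}) + r(u_i)].
Sum = 46.46875.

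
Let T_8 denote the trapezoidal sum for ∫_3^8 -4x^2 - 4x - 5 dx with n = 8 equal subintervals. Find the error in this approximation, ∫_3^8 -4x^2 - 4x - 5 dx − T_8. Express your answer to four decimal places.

Exact integral: ∫_3^8 f(x) dx ≈ -781.666667.
T_8 = -782.96875.
Error ≈ -781.666667 − (-782.96875) ≈ 1.3021.

1.3021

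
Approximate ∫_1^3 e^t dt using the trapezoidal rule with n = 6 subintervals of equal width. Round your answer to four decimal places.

17.5278

Δt = (3 − 1)/6 = 1/3.
f(1) ≈ 2.7183, f(4/3) ≈ 3.7937, f(5/3) ≈ 5.2945, f(2) ≈ 7.3891, f(7/3) ≈ 10.3123, f(8/3) ≈ 14.3919, f(3) ≈ 20.0855.
T_6 = (Δt/2)·[f(t_0) + 2f(t_1) + ... + 2f(t_{5}) + f(t_6)].
Sum ≈ 17.5278.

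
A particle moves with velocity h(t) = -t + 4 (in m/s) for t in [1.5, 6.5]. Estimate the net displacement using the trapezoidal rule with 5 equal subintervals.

0

Δt = (6.5 − 1.5)/5 = 1.
h(1.5) = 2.5, h(2.5) = 1.5, h(3.5) = 0.5, h(4.5) = -0.5, h(5.5) = -1.5, h(6.5) = -2.5.
T_5 = (Δt/2)·[h(t_0) + 2h(t_1) + ... + 2h(t_{4}) + h(t_5)].
Sum = 0.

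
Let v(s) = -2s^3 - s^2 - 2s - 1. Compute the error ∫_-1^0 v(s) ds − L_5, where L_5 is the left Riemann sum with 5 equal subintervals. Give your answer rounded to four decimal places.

-0.3133

Exact integral: ∫_-1^0 v(s) ds ≈ 0.166667.
L_5 = 0.48.
Error ≈ 0.166667 − 0.48 ≈ -0.3133.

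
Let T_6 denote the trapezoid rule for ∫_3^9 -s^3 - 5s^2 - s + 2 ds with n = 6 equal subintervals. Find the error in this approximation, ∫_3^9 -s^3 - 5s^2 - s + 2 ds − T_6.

Exact integral: ∫_3^9 f(s) ds = -2814.
T_6 = -2837.
Error = -2814 − (-2837) = 23.

23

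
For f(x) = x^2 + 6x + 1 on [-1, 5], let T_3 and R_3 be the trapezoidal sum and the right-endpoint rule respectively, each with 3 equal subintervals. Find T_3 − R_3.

T_3 = 124.
R_3 = 184.
T_3 − R_3 = -60.

-60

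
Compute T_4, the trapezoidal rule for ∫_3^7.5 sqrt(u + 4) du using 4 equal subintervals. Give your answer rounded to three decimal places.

Δu = (7.5 − 3)/4 = 1.125.
f(3) ≈ 2.646, f(4.125) ≈ 2.850, f(5.25) ≈ 3.041, f(6.375) ≈ 3.221, f(7.5) ≈ 3.391.
T_4 = (Δu/2)·[f(u_0) + 2f(u_1) + 2f(u_2) + 2f(u_3) + f(u_4)].
Sum ≈ 13.648.

13.648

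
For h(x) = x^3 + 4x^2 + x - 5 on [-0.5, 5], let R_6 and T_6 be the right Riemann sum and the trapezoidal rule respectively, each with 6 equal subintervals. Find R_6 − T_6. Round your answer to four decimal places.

R_6 ≈ 421.467737.
T_6 ≈ 316.222946.
R_6 − T_6 ≈ 105.2448.

105.2448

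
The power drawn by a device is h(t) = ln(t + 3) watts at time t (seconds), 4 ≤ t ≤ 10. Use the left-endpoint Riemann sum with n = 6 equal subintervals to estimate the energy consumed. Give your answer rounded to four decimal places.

Δt = (10 − 4)/6 = 1.
Left endpoints: 4, 5, 6, 7, 8, 9.
h(4) ≈ 1.9459, h(5) ≈ 2.0794, h(6) ≈ 2.1972, h(7) ≈ 2.3026, h(8) ≈ 2.3979, h(9) ≈ 2.4849.
Sum = Δt · [h(4) + h(5) + h(6) + ...].
Sum ≈ 13.4080.

13.4080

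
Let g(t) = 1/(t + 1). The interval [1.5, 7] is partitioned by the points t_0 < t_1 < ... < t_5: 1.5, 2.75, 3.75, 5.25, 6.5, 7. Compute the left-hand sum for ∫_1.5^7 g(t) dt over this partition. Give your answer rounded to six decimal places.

Subinterval widths: 1.25, 1, 1.5, 1.25, 0.5.
Left endpoints: 1.5, 2.75, 3.75, 5.25, 6.5.
g(1.5) = 0.4, g(2.75) = 4/15, g(3.75) = 4/19, g(5.25) = 0.16, g(6.5) = 2/15.
Sum = Σ Δt_i · g(t_i).
Sum ≈ 1.349123.

1.349123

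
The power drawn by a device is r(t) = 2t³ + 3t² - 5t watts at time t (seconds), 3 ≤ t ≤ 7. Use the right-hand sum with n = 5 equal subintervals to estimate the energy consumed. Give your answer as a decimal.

1682.88

Δt = (7 − 3)/5 = 0.8.
Right endpoints: 3.8, 4.6, 5.4, 6.2, 7.
r(3.8) = 134.064, r(4.6) = 235.152, r(5.4) = 375.408, r(6.2) = 560.976, r(7) = 798.
Sum = Δt · [r(3.8) + r(4.6) + r(5.4) + r(6.2) + r(7)].
Sum = 1682.88.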